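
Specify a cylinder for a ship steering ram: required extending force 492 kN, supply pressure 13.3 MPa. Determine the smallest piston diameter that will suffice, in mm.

Extension force acts on the full piston face: F = P × (π/4)D².
D = √(4F / (πP)) = √(4 × 492 kN / (π × 13.3 MPa))

D ≈ 217 mm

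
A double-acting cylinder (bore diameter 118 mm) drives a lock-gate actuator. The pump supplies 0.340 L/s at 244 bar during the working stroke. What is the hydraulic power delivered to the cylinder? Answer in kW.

Hydraulic power = P × Q

W ≈ 8.30 kW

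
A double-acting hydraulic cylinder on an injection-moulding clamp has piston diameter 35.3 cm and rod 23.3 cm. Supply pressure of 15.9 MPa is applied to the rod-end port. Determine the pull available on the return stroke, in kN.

F ≈ 878 kN

Rod-side annular area A_ann = π/4 × (35.3² − 23.3²) = 552.3 cm^2
On retraction the pressure acts on the annular area (bore minus rod).
F = P × A_ann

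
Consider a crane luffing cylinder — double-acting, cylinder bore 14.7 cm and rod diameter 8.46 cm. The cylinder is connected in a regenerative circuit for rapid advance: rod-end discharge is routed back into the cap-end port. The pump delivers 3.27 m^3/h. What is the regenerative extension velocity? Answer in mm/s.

In regeneration the rod-end outflow joins the pump flow into the cap end, so the net volume the pump must supply per unit advance equals the rod cross-section area.
Rod cross-section A_rod = π/4 × (8.46 cm)² = 56.21 cm^2
v = Q_pump / A_rod

v ≈ 162 mm/s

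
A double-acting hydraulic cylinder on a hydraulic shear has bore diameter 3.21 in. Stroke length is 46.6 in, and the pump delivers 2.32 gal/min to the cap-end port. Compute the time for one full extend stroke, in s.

Cap-side area A_cap = π/4 × (3.21 in)² = 8.093 in^2
Swept volume V = A × L; t = V / Q = A·L / Q

t ≈ 42.2 s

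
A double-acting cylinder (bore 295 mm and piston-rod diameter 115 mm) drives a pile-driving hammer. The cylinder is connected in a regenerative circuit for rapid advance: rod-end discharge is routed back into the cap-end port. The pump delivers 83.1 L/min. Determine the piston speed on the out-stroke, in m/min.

v ≈ 8.00 m/min

In regeneration the rod-end outflow joins the pump flow into the cap end, so the net volume the pump must supply per unit advance equals the rod cross-section area.
Rod cross-section A_rod = π/4 × (115 mm)² = 10390 mm^2
v = Q_pump / A_rod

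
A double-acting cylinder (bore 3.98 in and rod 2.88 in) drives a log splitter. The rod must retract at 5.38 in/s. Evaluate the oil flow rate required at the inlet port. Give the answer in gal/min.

Q ≈ 8.28 gal/min

Rod-side annular area A_ann = π/4 × (3.98² − 2.88²) = 5.927 in^2
Q = A × v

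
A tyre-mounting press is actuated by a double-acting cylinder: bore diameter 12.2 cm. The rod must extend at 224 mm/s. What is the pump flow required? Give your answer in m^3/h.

Q ≈ 9.43 m^3/h

Cap-side area A_cap = π/4 × (12.2 cm)² = 116.9 cm^2
Q = A × v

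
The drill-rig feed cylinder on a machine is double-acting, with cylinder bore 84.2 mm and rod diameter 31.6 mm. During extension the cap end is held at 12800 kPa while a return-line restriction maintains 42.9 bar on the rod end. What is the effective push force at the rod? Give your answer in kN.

Cap-side area A_cap = π/4 × (84.2 mm)² = 5568 mm^2
Rod-side annular area A_ann = π/4 × (84.2² − 31.6²) = 4784 mm^2
Net thrust = P_cap·A_cap − P_rod·A_ann = 71.27 kN − 20.52 kN

F ≈ 50.7 kN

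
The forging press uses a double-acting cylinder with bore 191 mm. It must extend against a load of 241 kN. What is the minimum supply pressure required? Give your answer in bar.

Cap-side area A_cap = π/4 × (191 mm)² = 28650 mm^2
P = F / A = 241 kN / A

P ≈ 84.1 bar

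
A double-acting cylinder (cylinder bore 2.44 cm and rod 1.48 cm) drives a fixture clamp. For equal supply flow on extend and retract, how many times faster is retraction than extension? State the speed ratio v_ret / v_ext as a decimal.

v_ret/v_ext ≈ 1.58

Cap-side area A_cap = π/4 × (2.44 cm)² = 4.676 cm^2
Rod-side annular area A_ann = π/4 × (2.44² − 1.48²) = 2.956 cm^2
For equal Q, v ∝ 1/A, so v_ret/v_ext = A_cap/A_ann.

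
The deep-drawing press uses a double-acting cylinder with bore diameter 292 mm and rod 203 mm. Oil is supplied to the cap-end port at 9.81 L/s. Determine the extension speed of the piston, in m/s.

v ≈ 0.146 m/s

Cap-side area A_cap = π/4 × (292 mm)² = 66970 mm^2
v = Q / A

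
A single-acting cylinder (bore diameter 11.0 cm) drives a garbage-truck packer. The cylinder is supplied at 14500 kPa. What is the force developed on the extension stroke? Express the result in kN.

F ≈ 138 kN

Cap-side area A_cap = π/4 × (11.0 cm)² = 95.03 cm^2
F = P × A_cap = 14500 kPa × A_cap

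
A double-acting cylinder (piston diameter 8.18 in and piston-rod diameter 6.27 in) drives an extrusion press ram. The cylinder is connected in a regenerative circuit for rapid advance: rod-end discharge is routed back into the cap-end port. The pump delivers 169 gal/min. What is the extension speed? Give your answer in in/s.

v ≈ 21.1 in/s

In regeneration the rod-end outflow joins the pump flow into the cap end, so the net volume the pump must supply per unit advance equals the rod cross-section area.
Rod cross-section A_rod = π/4 × (6.27 in)² = 30.88 in^2
v = Q_pump / A_rod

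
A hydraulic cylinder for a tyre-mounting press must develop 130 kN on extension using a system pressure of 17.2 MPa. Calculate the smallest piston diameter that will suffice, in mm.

Extension force acts on the full piston face: F = P × (π/4)D².
D = √(4F / (πP)) = √(4 × 130 kN / (π × 17.2 MPa))

D ≈ 98.1 mm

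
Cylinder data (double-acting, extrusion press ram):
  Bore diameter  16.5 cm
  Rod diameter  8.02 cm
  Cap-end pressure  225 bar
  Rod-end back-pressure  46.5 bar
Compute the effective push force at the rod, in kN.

F ≈ 405 kN

Cap-side area A_cap = π/4 × (16.5 cm)² = 213.8 cm^2
Rod-side annular area A_ann = π/4 × (16.5² − 8.02²) = 163.3 cm^2
Net thrust = P_cap·A_cap − P_rod·A_ann = 481.1 kN − 75.94 kN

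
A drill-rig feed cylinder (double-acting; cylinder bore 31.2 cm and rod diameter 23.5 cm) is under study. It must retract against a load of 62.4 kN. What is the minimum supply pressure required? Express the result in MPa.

P ≈ 1.89 MPa

Rod-side annular area A_ann = π/4 × (31.2² − 23.5²) = 330.8 cm^2
Retraction: pressure acts on the annular area.
P = F / A = 62.4 kN / A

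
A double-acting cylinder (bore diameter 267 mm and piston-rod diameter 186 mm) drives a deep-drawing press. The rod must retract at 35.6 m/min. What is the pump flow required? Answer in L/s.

Rod-side annular area A_ann = π/4 × (267² − 186²) = 28820 mm^2
Q = A × v

Q ≈ 17.1 L/s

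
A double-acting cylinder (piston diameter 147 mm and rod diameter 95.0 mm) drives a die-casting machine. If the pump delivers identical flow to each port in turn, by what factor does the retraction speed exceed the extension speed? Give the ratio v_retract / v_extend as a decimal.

Cap-side area A_cap = π/4 × (147 mm)² = 16970 mm^2
Rod-side annular area A_ann = π/4 × (147² − 95.0²) = 9883 mm^2
For equal Q, v ∝ 1/A, so v_ret/v_ext = A_cap/A_ann.

v_ret/v_ext ≈ 1.72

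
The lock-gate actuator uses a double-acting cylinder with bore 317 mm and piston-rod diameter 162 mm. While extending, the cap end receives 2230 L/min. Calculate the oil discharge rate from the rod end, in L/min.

Q_out ≈ 1650 L/min

Cap-side area A_cap = π/4 × (317 mm)² = 78920 mm^2
Rod-side annular area A_ann = π/4 × (317² − 162²) = 58310 mm^2
Piston speed v = Q_in/A_cap; rod-end outflow Q_out = v × A_ann = Q_in × A_ann/A_cap.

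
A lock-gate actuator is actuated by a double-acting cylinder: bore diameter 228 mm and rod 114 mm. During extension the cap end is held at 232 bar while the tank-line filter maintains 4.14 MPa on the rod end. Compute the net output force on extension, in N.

Cap-side area A_cap = π/4 × (228 mm)² = 40830 mm^2
Rod-side annular area A_ann = π/4 × (228² − 114²) = 30620 mm^2
Net thrust = P_cap·A_cap − P_rod·A_ann = 9.472e5 N − 1.268e5 N

F ≈ 8.20e5 N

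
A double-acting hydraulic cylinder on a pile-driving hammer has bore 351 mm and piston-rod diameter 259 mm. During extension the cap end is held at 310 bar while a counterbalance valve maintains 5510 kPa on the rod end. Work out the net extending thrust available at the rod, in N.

F ≈ 2.76e6 N

Cap-side area A_cap = π/4 × (351 mm)² = 96760 mm^2
Rod-side annular area A_ann = π/4 × (351² − 259²) = 44080 mm^2
Net thrust = P_cap·A_cap − P_rod·A_ann = 3.000e6 N − 2.429e5 N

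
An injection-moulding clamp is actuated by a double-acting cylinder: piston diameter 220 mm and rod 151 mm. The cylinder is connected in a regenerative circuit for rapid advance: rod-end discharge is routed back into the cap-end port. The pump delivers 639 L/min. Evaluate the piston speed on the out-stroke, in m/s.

v ≈ 0.595 m/s

In regeneration the rod-end outflow joins the pump flow into the cap end, so the net volume the pump must supply per unit advance equals the rod cross-section area.
Rod cross-section A_rod = π/4 × (151 mm)² = 17910 mm^2
v = Q_pump / A_rod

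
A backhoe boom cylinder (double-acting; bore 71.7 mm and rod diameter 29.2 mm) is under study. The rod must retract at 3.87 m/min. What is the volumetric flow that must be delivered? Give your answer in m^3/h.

Q ≈ 0.782 m^3/h

Rod-side annular area A_ann = π/4 × (71.7² − 29.2²) = 3368 mm^2
Q = A × v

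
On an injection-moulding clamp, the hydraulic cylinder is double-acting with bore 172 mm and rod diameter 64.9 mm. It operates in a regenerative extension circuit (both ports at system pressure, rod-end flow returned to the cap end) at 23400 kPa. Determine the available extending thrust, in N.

F ≈ 77400 N

With equal pressure on both faces, forces on the annular region cancel; the net push is pressure × rod cross-section.
Rod cross-section A_rod = π/4 × (64.9 mm)² = 3308 mm^2
F = P × A_rod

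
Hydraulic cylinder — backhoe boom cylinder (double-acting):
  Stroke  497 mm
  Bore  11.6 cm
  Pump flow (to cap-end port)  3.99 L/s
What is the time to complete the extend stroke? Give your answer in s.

Cap-side area A_cap = π/4 × (11.6 cm)² = 105.7 cm^2
Swept volume V = A × L; t = V / Q = A·L / Q

t ≈ 1.32 s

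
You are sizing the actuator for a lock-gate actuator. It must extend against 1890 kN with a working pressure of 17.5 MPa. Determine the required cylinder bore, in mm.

D ≈ 371 mm

Extension force acts on the full piston face: F = P × (π/4)D².
D = √(4F / (πP)) = √(4 × 1890 kN / (π × 17.5 MPa))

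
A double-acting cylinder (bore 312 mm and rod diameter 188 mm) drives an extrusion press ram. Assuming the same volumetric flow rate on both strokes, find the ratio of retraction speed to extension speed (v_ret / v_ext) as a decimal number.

Cap-side area A_cap = π/4 × (312 mm)² = 76450 mm^2
Rod-side annular area A_ann = π/4 × (312² − 188²) = 48690 mm^2
For equal Q, v ∝ 1/A, so v_ret/v_ext = A_cap/A_ann.

v_ret/v_ext ≈ 1.57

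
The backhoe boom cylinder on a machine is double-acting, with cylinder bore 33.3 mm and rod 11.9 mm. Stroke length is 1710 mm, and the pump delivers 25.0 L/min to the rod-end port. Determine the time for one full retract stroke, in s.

Rod-side annular area A_ann = π/4 × (33.3² − 11.9²) = 759.7 mm^2
Swept volume V = A × L; t = V / Q = A·L / Q

t ≈ 3.12 s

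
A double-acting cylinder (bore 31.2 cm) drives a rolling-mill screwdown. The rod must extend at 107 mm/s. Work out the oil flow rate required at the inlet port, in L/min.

Q ≈ 491 L/min

Cap-side area A_cap = π/4 × (31.2 cm)² = 764.5 cm^2
Q = A × v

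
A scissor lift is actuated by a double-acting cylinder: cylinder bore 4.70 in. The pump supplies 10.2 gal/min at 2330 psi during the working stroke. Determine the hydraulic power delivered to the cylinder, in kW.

W ≈ 10.3 kW

Hydraulic power = P × Q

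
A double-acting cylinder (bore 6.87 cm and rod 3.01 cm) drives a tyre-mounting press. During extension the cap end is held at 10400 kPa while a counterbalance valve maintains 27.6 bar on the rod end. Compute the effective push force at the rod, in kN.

F ≈ 30.3 kN

Cap-side area A_cap = π/4 × (6.87 cm)² = 37.07 cm^2
Rod-side annular area A_ann = π/4 × (6.87² − 3.01²) = 29.95 cm^2
Net thrust = P_cap·A_cap − P_rod·A_ann = 38.55 kN − 8.267 kN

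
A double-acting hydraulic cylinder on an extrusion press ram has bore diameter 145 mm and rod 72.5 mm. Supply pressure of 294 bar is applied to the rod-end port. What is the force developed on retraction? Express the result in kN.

F ≈ 364 kN

Rod-side annular area A_ann = π/4 × (145² − 72.5²) = 12380 mm^2
On retraction the pressure acts on the annular area (bore minus rod).
F = P × A_ann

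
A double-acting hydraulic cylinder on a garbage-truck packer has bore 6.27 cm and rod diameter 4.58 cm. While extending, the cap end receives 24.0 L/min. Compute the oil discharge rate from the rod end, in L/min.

Q_out ≈ 11.2 L/min

Cap-side area A_cap = π/4 × (6.27 cm)² = 30.88 cm^2
Rod-side annular area A_ann = π/4 × (6.27² − 4.58²) = 14.40 cm^2
Piston speed v = Q_in/A_cap; rod-end outflow Q_out = v × A_ann = Q_in × A_ann/A_cap.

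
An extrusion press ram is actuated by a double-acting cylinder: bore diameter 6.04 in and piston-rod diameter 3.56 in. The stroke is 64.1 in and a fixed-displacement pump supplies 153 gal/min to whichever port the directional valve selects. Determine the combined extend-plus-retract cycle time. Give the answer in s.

Cap-side area A_cap = π/4 × (6.04 in)² = 28.65 in^2
Rod-side annular area A_ann = π/4 × (6.04² − 3.56²) = 18.70 in^2
t_ext = A_cap·L/Q = 3.118 s
t_ret = A_ann·L/Q = 2.035 s
t_cycle = t_ext + t_ret

t ≈ 5.15 s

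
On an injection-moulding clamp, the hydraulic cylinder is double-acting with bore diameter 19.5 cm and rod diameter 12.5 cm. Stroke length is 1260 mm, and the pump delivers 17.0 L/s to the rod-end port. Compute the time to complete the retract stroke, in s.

t ≈ 1.30 s

Rod-side annular area A_ann = π/4 × (19.5² − 12.5²) = 175.9 cm^2
Swept volume V = A × L; t = V / Q = A·L / Q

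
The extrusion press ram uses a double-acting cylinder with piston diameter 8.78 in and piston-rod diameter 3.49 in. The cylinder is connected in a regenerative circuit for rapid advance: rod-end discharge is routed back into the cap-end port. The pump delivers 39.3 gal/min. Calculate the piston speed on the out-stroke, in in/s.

In regeneration the rod-end outflow joins the pump flow into the cap end, so the net volume the pump must supply per unit advance equals the rod cross-section area.
Rod cross-section A_rod = π/4 × (3.49 in)² = 9.566 in^2
v = Q_pump / A_rod

v ≈ 15.8 in/s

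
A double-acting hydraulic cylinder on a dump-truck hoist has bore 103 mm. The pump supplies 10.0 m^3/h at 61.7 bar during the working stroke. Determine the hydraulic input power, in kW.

W ≈ 17.1 kW

Hydraulic power = P × Q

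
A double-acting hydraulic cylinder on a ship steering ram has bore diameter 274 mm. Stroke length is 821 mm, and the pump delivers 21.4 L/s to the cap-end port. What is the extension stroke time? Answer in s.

Cap-side area A_cap = π/4 × (274 mm)² = 58960 mm^2
Swept volume V = A × L; t = V / Q = A·L / Q

t ≈ 2.26 s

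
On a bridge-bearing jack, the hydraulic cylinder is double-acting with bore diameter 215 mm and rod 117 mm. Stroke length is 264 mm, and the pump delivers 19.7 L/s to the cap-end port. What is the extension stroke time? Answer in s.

Cap-side area A_cap = π/4 × (215 mm)² = 36310 mm^2
Swept volume V = A × L; t = V / Q = A·L / Q

t ≈ 0.487 s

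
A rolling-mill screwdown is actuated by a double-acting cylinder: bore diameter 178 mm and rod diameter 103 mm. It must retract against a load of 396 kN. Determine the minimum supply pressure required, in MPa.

Rod-side annular area A_ann = π/4 × (178² − 103²) = 16550 mm^2
Retraction: pressure acts on the annular area.
P = F / A = 396 kN / A

P ≈ 23.9 MPa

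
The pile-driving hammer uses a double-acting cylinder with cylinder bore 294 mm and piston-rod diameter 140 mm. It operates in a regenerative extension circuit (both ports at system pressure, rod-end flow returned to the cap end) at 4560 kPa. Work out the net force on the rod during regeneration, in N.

With equal pressure on both faces, forces on the annular region cancel; the net push is pressure × rod cross-section.
Rod cross-section A_rod = π/4 × (140 mm)² = 15390 mm^2
F = P × A_rod

F ≈ 70200 N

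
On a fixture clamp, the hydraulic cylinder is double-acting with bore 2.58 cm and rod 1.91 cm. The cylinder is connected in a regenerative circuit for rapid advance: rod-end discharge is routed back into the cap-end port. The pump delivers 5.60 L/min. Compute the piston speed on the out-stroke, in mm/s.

v ≈ 326 mm/s

In regeneration the rod-end outflow joins the pump flow into the cap end, so the net volume the pump must supply per unit advance equals the rod cross-section area.
Rod cross-section A_rod = π/4 × (1.91 cm)² = 2.865 cm^2
v = Q_pump / A_rod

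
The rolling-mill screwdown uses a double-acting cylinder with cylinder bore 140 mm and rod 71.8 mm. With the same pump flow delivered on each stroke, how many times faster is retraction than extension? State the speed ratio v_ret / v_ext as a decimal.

v_ret/v_ext ≈ 1.36

Cap-side area A_cap = π/4 × (140 mm)² = 15390 mm^2
Rod-side annular area A_ann = π/4 × (140² − 71.8²) = 11340 mm^2
For equal Q, v ∝ 1/A, so v_ret/v_ext = A_cap/A_ann.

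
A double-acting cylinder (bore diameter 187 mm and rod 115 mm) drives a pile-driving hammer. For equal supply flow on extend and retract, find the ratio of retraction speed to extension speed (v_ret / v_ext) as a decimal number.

Cap-side area A_cap = π/4 × (187 mm)² = 27460 mm^2
Rod-side annular area A_ann = π/4 × (187² − 115²) = 17080 mm^2
For equal Q, v ∝ 1/A, so v_ret/v_ext = A_cap/A_ann.

v_ret/v_ext ≈ 1.61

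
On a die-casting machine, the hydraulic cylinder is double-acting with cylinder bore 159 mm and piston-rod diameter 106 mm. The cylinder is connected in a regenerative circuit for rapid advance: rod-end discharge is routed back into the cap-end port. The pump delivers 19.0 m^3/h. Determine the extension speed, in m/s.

In regeneration the rod-end outflow joins the pump flow into the cap end, so the net volume the pump must supply per unit advance equals the rod cross-section area.
Rod cross-section A_rod = π/4 × (106 mm)² = 8825 mm^2
v = Q_pump / A_rod

v ≈ 0.598 m/s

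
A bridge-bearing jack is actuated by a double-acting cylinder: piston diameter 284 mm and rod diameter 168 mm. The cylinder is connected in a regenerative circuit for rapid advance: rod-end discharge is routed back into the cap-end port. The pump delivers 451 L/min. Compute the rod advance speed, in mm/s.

In regeneration the rod-end outflow joins the pump flow into the cap end, so the net volume the pump must supply per unit advance equals the rod cross-section area.
Rod cross-section A_rod = π/4 × (168 mm)² = 22170 mm^2
v = Q_pump / A_rod

v ≈ 339 mm/s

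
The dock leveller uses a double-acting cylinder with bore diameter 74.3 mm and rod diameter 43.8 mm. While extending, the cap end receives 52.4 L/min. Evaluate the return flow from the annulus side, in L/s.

Q_out ≈ 0.570 L/s

Cap-side area A_cap = π/4 × (74.3 mm)² = 4336 mm^2
Rod-side annular area A_ann = π/4 × (74.3² − 43.8²) = 2829 mm^2
Piston speed v = Q_in/A_cap; rod-end outflow Q_out = v × A_ann = Q_in × A_ann/A_cap.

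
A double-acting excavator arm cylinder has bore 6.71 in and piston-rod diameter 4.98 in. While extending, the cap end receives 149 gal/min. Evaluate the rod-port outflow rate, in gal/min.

Q_out ≈ 66.9 gal/min

Cap-side area A_cap = π/4 × (6.71 in)² = 35.36 in^2
Rod-side annular area A_ann = π/4 × (6.71² − 4.98²) = 15.88 in^2
Piston speed v = Q_in/A_cap; rod-end outflow Q_out = v × A_ann = Q_in × A_ann/A_cap.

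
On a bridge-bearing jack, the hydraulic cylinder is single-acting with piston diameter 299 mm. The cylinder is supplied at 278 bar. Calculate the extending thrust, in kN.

F ≈ 1950 kN

Cap-side area A_cap = π/4 × (299 mm)² = 70220 mm^2
F = P × A_cap = 278 bar × A_cap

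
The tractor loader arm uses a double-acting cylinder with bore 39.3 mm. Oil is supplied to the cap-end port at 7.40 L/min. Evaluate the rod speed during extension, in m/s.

v ≈ 0.102 m/s

Cap-side area A_cap = π/4 × (39.3 mm)² = 1213 mm^2
v = Q / A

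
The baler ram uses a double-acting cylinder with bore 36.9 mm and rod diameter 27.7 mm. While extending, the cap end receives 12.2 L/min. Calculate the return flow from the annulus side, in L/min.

Q_out ≈ 5.33 L/min

Cap-side area A_cap = π/4 × (36.9 mm)² = 1069 mm^2
Rod-side annular area A_ann = π/4 × (36.9² − 27.7²) = 466.8 mm^2
Piston speed v = Q_in/A_cap; rod-end outflow Q_out = v × A_ann = Q_in × A_ann/A_cap.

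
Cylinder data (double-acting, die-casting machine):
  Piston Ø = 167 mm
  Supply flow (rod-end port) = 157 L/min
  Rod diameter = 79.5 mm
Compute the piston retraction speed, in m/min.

Rod-side annular area A_ann = π/4 × (167² − 79.5²) = 16940 mm^2
Flow into the rod-end port fills the annular volume.
v = Q / A

v ≈ 9.27 m/min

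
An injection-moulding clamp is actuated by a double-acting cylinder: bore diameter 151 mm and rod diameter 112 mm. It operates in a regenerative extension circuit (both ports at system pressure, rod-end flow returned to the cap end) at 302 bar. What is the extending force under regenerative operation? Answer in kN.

With equal pressure on both faces, forces on the annular region cancel; the net push is pressure × rod cross-section.
Rod cross-section A_rod = π/4 × (112 mm)² = 9852 mm^2
F = P × A_rod

F ≈ 298 kN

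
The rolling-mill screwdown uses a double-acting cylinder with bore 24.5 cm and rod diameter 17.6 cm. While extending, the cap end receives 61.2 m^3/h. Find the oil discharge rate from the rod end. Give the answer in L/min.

Q_out ≈ 494 L/min

Cap-side area A_cap = π/4 × (24.5 cm)² = 471.4 cm^2
Rod-side annular area A_ann = π/4 × (24.5² − 17.6²) = 228.2 cm^2
Piston speed v = Q_in/A_cap; rod-end outflow Q_out = v × A_ann = Q_in × A_ann/A_cap.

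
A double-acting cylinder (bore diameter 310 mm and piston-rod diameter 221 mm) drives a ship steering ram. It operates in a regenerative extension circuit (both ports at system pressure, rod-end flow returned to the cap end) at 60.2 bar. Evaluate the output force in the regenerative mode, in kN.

F ≈ 231 kN

With equal pressure on both faces, forces on the annular region cancel; the net push is pressure × rod cross-section.
Rod cross-section A_rod = π/4 × (221 mm)² = 38360 mm^2
F = P × A_rod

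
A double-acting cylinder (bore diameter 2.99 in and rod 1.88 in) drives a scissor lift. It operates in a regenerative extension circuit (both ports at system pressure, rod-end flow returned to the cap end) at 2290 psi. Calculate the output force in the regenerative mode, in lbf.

With equal pressure on both faces, forces on the annular region cancel; the net push is pressure × rod cross-section.
Rod cross-section A_rod = π/4 × (1.88 in)² = 2.776 in^2
F = P × A_rod

F ≈ 6360 lbf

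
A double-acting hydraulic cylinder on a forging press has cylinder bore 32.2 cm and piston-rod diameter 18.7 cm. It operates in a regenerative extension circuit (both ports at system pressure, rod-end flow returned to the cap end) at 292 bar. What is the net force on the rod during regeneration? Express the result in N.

With equal pressure on both faces, forces on the annular region cancel; the net push is pressure × rod cross-section.
Rod cross-section A_rod = π/4 × (18.7 cm)² = 274.6 cm^2
F = P × A_rod

F ≈ 8.02e5 N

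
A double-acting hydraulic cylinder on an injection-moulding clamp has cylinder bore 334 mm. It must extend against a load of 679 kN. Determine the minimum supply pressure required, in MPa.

Cap-side area A_cap = π/4 × (334 mm)² = 87620 mm^2
P = F / A = 679 kN / A

P ≈ 7.75 MPa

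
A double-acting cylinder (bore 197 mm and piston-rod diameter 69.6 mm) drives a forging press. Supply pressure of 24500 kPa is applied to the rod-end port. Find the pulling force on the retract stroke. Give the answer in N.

F ≈ 6.54e5 N

Rod-side annular area A_ann = π/4 × (197² − 69.6²) = 26680 mm^2
On retraction the pressure acts on the annular area (bore minus rod).
F = P × A_ann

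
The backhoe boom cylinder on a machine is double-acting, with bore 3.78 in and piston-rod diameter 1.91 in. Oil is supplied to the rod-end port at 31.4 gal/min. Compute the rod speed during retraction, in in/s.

Rod-side annular area A_ann = π/4 × (3.78² − 1.91²) = 8.357 in^2
Flow into the rod-end port fills the annular volume.
v = Q / A

v ≈ 14.5 in/s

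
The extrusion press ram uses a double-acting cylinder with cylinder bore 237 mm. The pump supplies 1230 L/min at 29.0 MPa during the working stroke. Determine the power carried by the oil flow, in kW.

Hydraulic power = P × Q

W ≈ 594 kW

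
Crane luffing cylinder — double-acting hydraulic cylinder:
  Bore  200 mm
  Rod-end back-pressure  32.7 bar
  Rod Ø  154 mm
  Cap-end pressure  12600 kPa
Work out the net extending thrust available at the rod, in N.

Cap-side area A_cap = π/4 × (200 mm)² = 31420 mm^2
Rod-side annular area A_ann = π/4 × (200² − 154²) = 12790 mm^2
Net thrust = P_cap·A_cap − P_rod·A_ann = 3.958e5 N − 41820 N

F ≈ 3.54e5 N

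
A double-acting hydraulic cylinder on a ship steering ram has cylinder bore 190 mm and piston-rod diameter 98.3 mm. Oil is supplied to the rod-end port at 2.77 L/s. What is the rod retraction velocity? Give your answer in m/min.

v ≈ 8.00 m/min

Rod-side annular area A_ann = π/4 × (190² − 98.3²) = 20760 mm^2
Flow into the rod-end port fills the annular volume.
v = Q / A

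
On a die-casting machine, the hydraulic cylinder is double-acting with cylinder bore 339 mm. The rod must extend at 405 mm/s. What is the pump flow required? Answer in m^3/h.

Q ≈ 132 m^3/h

Cap-side area A_cap = π/4 × (339 mm)² = 90260 mm^2
Q = A × v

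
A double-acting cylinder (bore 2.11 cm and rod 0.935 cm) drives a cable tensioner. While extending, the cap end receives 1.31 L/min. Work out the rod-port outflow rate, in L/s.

Q_out ≈ 0.0175 L/s

Cap-side area A_cap = π/4 × (2.11 cm)² = 3.497 cm^2
Rod-side annular area A_ann = π/4 × (2.11² − 0.935²) = 2.810 cm^2
Piston speed v = Q_in/A_cap; rod-end outflow Q_out = v × A_ann = Q_in × A_ann/A_cap.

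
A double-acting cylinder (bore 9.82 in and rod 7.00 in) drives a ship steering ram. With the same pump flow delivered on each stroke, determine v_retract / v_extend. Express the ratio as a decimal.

Cap-side area A_cap = π/4 × (9.82 in)² = 75.74 in^2
Rod-side annular area A_ann = π/4 × (9.82² − 7.00²) = 37.25 in^2
For equal Q, v ∝ 1/A, so v_ret/v_ext = A_cap/A_ann.

v_ret/v_ext ≈ 2.03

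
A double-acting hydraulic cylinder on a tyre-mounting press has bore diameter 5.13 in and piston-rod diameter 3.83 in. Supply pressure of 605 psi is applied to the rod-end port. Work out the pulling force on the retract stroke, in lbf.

F ≈ 5530 lbf

Rod-side annular area A_ann = π/4 × (5.13² − 3.83²) = 9.148 in^2
On retraction the pressure acts on the annular area (bore minus rod).
F = P × A_ann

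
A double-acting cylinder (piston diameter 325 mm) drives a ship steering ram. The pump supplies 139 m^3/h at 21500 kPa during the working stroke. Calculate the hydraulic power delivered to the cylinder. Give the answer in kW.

Hydraulic power = P × Q

W ≈ 830 kW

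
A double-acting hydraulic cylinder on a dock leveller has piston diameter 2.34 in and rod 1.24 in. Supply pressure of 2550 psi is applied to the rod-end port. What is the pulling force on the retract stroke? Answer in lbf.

F ≈ 7890 lbf

Rod-side annular area A_ann = π/4 × (2.34² − 1.24²) = 3.093 in^2
On retraction the pressure acts on the annular area (bore minus rod).
F = P × A_ann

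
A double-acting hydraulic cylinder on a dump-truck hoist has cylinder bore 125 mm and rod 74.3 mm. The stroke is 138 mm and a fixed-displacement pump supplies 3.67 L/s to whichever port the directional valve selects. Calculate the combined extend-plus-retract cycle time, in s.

t ≈ 0.760 s

Cap-side area A_cap = π/4 × (125 mm)² = 12270 mm^2
Rod-side annular area A_ann = π/4 × (125² − 74.3²) = 7936 mm^2
t_ext = A_cap·L/Q = 0.4614 s
t_ret = A_ann·L/Q = 0.2984 s
t_cycle = t_ext + t_ret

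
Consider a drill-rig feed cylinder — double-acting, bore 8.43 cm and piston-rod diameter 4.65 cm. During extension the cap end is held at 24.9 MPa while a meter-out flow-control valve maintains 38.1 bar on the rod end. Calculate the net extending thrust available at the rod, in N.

F ≈ 1.24e5 N

Cap-side area A_cap = π/4 × (8.43 cm)² = 55.81 cm^2
Rod-side annular area A_ann = π/4 × (8.43² − 4.65²) = 38.83 cm^2
Net thrust = P_cap·A_cap − P_rod·A_ann = 1.390e5 N − 14790 N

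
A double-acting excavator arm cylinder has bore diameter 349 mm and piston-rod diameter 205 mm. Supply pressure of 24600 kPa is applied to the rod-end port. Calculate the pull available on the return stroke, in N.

F ≈ 1.54e6 N

Rod-side annular area A_ann = π/4 × (349² − 205²) = 62660 mm^2
On retraction the pressure acts on the annular area (bore minus rod).
F = P × A_ann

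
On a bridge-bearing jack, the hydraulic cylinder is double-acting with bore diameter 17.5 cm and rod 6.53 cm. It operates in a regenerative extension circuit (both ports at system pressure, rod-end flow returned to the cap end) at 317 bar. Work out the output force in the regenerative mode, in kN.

F ≈ 106 kN

With equal pressure on both faces, forces on the annular region cancel; the net push is pressure × rod cross-section.
Rod cross-section A_rod = π/4 × (6.53 cm)² = 33.49 cm^2
F = P × A_rod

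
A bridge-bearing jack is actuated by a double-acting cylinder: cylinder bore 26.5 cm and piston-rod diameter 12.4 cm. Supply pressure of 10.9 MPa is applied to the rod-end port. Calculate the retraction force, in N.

Rod-side annular area A_ann = π/4 × (26.5² − 12.4²) = 430.8 cm^2
On retraction the pressure acts on the annular area (bore minus rod).
F = P × A_ann

F ≈ 4.70e5 N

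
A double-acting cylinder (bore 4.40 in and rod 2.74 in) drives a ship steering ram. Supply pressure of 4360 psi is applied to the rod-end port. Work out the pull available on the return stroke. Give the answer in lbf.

F ≈ 40600 lbf

Rod-side annular area A_ann = π/4 × (4.40² − 2.74²) = 9.309 in^2
On retraction the pressure acts on the annular area (bore minus rod).
F = P × A_ann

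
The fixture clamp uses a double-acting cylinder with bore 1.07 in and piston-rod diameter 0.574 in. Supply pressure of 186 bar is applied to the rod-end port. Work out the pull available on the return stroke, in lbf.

F ≈ 1730 lbf

Rod-side annular area A_ann = π/4 × (1.07² − 0.574²) = 0.6404 in^2
On retraction the pressure acts on the annular area (bore minus rod).
F = P × A_ann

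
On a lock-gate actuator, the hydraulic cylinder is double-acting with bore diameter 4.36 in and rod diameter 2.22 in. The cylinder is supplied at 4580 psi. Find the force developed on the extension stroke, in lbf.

Cap-side area A_cap = π/4 × (4.36 in)² = 14.93 in^2
F = P × A_cap = 4580 psi × A_cap

F ≈ 68400 lbf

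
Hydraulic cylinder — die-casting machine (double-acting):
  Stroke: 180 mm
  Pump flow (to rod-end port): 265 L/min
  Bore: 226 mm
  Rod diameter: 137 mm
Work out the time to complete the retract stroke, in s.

Rod-side annular area A_ann = π/4 × (226² − 137²) = 25370 mm^2
Swept volume V = A × L; t = V / Q = A·L / Q

t ≈ 1.03 s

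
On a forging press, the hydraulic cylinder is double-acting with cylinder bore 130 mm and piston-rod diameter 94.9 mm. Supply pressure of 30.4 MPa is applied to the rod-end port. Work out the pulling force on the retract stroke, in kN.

Rod-side annular area A_ann = π/4 × (130² − 94.9²) = 6200 mm^2
On retraction the pressure acts on the annular area (bore minus rod).
F = P × A_ann

F ≈ 188 kN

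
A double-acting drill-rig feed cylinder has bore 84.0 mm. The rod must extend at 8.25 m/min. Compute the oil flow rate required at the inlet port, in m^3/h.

Q ≈ 2.74 m^3/h

Cap-side area A_cap = π/4 × (84.0 mm)² = 5542 mm^2
Q = A × v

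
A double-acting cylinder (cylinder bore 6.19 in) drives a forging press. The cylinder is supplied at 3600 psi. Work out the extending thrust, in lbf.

Cap-side area A_cap = π/4 × (6.19 in)² = 30.09 in^2
F = P × A_cap = 3600 psi × A_cap

F ≈ 1.08e5 lbf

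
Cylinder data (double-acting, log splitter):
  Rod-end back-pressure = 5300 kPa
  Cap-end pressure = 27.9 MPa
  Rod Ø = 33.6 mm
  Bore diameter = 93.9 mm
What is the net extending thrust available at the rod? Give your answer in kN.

Cap-side area A_cap = π/4 × (93.9 mm)² = 6925 mm^2
Rod-side annular area A_ann = π/4 × (93.9² − 33.6²) = 6038 mm^2
Net thrust = P_cap·A_cap − P_rod·A_ann = 193.2 kN − 32.00 kN

F ≈ 161 kN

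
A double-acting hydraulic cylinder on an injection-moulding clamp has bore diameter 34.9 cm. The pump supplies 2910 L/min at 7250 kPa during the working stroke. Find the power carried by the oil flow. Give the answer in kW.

W ≈ 352 kW

Hydraulic power = P × Q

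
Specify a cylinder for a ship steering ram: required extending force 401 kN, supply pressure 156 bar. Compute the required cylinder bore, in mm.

Extension force acts on the full piston face: F = P × (π/4)D².
D = √(4F / (πP)) = √(4 × 401 kN / (π × 156 bar))

D ≈ 181 mm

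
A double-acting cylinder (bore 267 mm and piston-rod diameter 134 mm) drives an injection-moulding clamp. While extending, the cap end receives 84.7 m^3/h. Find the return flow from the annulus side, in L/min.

Cap-side area A_cap = π/4 × (267 mm)² = 55990 mm^2
Rod-side annular area A_ann = π/4 × (267² − 134²) = 41890 mm^2
Piston speed v = Q_in/A_cap; rod-end outflow Q_out = v × A_ann = Q_in × A_ann/A_cap.

Q_out ≈ 1060 L/min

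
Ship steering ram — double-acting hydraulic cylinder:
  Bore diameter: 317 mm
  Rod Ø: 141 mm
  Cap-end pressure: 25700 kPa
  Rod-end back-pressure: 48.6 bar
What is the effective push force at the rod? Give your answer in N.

F ≈ 1.72e6 N

Cap-side area A_cap = π/4 × (317 mm)² = 78920 mm^2
Rod-side annular area A_ann = π/4 × (317² − 141²) = 63310 mm^2
Net thrust = P_cap·A_cap − P_rod·A_ann = 2.028e6 N − 3.077e5 N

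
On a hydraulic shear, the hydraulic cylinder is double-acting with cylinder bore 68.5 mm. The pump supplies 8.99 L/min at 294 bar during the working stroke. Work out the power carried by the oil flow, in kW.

Hydraulic power = P × Q

W ≈ 4.41 kW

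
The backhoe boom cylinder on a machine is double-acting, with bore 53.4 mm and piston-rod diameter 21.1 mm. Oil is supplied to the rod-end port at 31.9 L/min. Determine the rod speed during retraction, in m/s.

Rod-side annular area A_ann = π/4 × (53.4² − 21.1²) = 1890 mm^2
Flow into the rod-end port fills the annular volume.
v = Q / A

v ≈ 0.281 m/s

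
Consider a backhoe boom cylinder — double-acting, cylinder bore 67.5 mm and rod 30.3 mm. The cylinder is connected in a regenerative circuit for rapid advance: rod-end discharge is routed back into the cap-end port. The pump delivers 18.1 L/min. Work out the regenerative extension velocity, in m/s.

In regeneration the rod-end outflow joins the pump flow into the cap end, so the net volume the pump must supply per unit advance equals the rod cross-section area.
Rod cross-section A_rod = π/4 × (30.3 mm)² = 721.1 mm^2
v = Q_pump / A_rod

v ≈ 0.418 m/s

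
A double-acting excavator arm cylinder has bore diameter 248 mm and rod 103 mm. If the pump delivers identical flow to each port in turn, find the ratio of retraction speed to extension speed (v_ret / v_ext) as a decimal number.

Cap-side area A_cap = π/4 × (248 mm)² = 48310 mm^2
Rod-side annular area A_ann = π/4 × (248² − 103²) = 39970 mm^2
For equal Q, v ∝ 1/A, so v_ret/v_ext = A_cap/A_ann.

v_ret/v_ext ≈ 1.21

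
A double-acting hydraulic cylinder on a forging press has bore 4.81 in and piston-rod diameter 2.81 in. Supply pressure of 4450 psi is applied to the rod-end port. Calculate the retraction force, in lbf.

F ≈ 53300 lbf

Rod-side annular area A_ann = π/4 × (4.81² − 2.81²) = 11.97 in^2
On retraction the pressure acts on the annular area (bore minus rod).
F = P × A_ann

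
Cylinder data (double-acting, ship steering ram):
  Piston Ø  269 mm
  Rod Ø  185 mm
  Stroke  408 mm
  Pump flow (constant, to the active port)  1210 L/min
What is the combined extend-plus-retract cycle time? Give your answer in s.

Cap-side area A_cap = π/4 × (269 mm)² = 56830 mm^2
Rod-side annular area A_ann = π/4 × (269² − 185²) = 29950 mm^2
t_ext = A_cap·L/Q = 1.150 s
t_ret = A_ann·L/Q = 0.6060 s
t_cycle = t_ext + t_ret

t ≈ 1.76 s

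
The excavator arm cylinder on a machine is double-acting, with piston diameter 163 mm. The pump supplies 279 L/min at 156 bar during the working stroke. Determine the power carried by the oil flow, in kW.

Hydraulic power = P × Q

W ≈ 72.5 kW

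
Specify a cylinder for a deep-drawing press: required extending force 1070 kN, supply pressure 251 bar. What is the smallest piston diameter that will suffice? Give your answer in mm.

D ≈ 233 mm

Extension force acts on the full piston face: F = P × (π/4)D².
D = √(4F / (πP)) = √(4 × 1070 kN / (π × 251 bar))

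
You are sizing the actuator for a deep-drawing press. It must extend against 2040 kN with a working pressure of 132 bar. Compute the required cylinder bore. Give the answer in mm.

D ≈ 444 mm

Extension force acts on the full piston face: F = P × (π/4)D².
D = √(4F / (πP)) = √(4 × 2040 kN / (π × 132 bar))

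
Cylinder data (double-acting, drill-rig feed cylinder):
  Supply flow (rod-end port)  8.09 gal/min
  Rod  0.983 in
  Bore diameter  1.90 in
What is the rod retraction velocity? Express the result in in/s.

Rod-side annular area A_ann = π/4 × (1.90² − 0.983²) = 2.076 in^2
Flow into the rod-end port fills the annular volume.
v = Q / A

v ≈ 15.0 in/s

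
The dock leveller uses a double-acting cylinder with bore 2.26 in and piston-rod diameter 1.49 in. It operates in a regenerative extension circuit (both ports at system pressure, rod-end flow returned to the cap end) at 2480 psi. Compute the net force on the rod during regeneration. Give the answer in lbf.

With equal pressure on both faces, forces on the annular region cancel; the net push is pressure × rod cross-section.
Rod cross-section A_rod = π/4 × (1.49 in)² = 1.744 in^2
F = P × A_rod

F ≈ 4320 lbf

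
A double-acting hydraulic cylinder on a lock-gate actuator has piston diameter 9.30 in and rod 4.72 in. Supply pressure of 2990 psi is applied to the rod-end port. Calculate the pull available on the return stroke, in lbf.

F ≈ 1.51e5 lbf

Rod-side annular area A_ann = π/4 × (9.30² − 4.72²) = 50.43 in^2
On retraction the pressure acts on the annular area (bore minus rod).
F = P × A_ann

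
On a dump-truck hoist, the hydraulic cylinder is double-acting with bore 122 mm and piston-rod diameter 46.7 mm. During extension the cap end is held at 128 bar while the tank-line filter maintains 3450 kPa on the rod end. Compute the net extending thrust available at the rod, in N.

F ≈ 1.15e5 N

Cap-side area A_cap = π/4 × (122 mm)² = 11690 mm^2
Rod-side annular area A_ann = π/4 × (122² − 46.7²) = 9977 mm^2
Net thrust = P_cap·A_cap − P_rod·A_ann = 1.496e5 N − 34420 N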